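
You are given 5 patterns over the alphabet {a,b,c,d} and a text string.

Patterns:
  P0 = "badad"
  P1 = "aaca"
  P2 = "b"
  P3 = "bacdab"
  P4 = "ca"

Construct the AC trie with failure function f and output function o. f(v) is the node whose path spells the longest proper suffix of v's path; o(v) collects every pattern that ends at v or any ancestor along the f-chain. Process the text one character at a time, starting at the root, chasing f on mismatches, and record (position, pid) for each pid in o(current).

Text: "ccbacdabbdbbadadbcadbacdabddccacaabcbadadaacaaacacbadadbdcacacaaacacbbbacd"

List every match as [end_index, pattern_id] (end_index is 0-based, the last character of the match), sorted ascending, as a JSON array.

Build:
Trie nodes:
  0='ε' goto a→6 b→1 c→14
  1='b' goto a→2  ←P2
  2='ba' goto c→10 d→3
  3='bad' goto a→4
  4='bada' goto d→5
  5='badad' goto ·  ←P0
  6='a' goto a→7
  7='aa' goto c→8
  8='aac' goto a→9
  9='aaca' goto ·  ←P1
  10='bac' goto d→11
  11='bacd' goto a→12
  12='bacda' goto b→13
  13='bacdab' goto ·  ←P3
  14='c' goto a→15
  15='ca' goto ·  ←P4

BFS fail/out derivation:
  fail(1) 'b': from fail(0)=0 chase 'b': 0 ⇒ 0;  out={2}∪out(0)={2}
  fail(6) 'a': from fail(0)=0 chase 'a': 0 ⇒ 0;  out=∅∪out(0)=∅
  fail(14) 'c': from fail(0)=0 chase 'c': 0 ⇒ 0;  out=∅∪out(0)=∅
  fail(2) 'ba': from fail(1)=0 chase 'a': 0 ⇒ 6;  out=∅∪out(6)=∅
  fail(7) 'aa': from fail(6)=0 chase 'a': 0 ⇒ 6;  out=∅∪out(6)=∅
  fail(15) 'ca': from fail(14)=0 chase 'a': 0 ⇒ 6;  out={4}∪out(6)={4}
  fail(3) 'bad': from fail(2)=6 chase 'd': 6→0 ⇒ 0;  out=∅∪out(0)=∅
  fail(8) 'aac': from fail(7)=6 chase 'c': 6→0 ⇒ 14;  out=∅∪out(14)=∅
  fail(10) 'bac': from fail(2)=6 chase 'c': 6→0 ⇒ 14;  out=∅∪out(14)=∅
  fail(4) 'bada': from fail(3)=0 chase 'a': 0 ⇒ 6;  out=∅∪out(6)=∅
  fail(9) 'aaca': from fail(8)=14 chase 'a': 14 ⇒ 15;  out={1}∪out(15)={1,4}
  fail(11) 'bacd': from fail(10)=14 chase 'd': 14→0 ⇒ 0;  out=∅∪out(0)=∅
  fail(5) 'badad': from fail(4)=6 chase 'd': 6→0 ⇒ 0;  out={0}∪out(0)={0}
  fail(12) 'bacda': from fail(11)=0 chase 'a': 0 ⇒ 6;  out=∅∪out(6)=∅
  fail(13) 'bacdab': from fail(12)=6 chase 'b': 6→0 ⇒ 1;  out={3}∪out(1)={2,3}

Scan:
[0] read 'c'  n0⇒n14
[1] read 'c'  n14⇒n14 (via fail)
[2] read 'b'  n14⇒n1 (via fail)  ** P2@[2:2]
[3] read 'a'  n1⇒n2
[4] read 'c'  n2⇒n10
[5] read 'd'  n10⇒n11
[6] read 'a'  n11⇒n12
[7] read 'b'  n12⇒n13  ** P2@[7:7],P3@[2:7]
[8] read 'b'  n13⇒n1 (via fail)  ** P2@[8:8]
[9] read 'd'  n1⇒n0 (via fail)
[10] read 'b'  n0⇒n1  ** P2@[10:10]
[11] read 'b'  n1⇒n1 (via fail)  ** P2@[11:11]
[12] read 'a'  n1⇒n2
[13] read 'd'  n2⇒n3
[14] read 'a'  n3⇒n4
[15] read 'd'  n4⇒n5  ** P0@[11:15]
[16] read 'b'  n5⇒n1 (via fail)  ** P2@[16:16]
[17] read 'c'  n1⇒n14 (via fail)
[18] read 'a'  n14⇒n15  ** P4@[17:18]
[19] read 'd'  n15⇒n0 (via fail)
[20] read 'b'  n0⇒n1  ** P2@[20:20]
[21] read 'a'  n1⇒n2
[22] read 'c'  n2⇒n10
[23] read 'd'  n10⇒n11
[24] read 'a'  n11⇒n12
[25] read 'b'  n12⇒n13  ** P2@[25:25],P3@[20:25]
[26] read 'd'  n13⇒n0 (via fail)
[27] read 'd'  n0⇒n0
[28] read 'c'  n0⇒n14
[29] read 'c'  n14⇒n14 (via fail)
[30] read 'a'  n14⇒n15  ** P4@[29:30]
[31] read 'c'  n15⇒n14 (via fail)
[32] read 'a'  n14⇒n15  ** P4@[31:32]
[33] read 'a'  n15⇒n7 (via fail)
[34] read 'b'  n7⇒n1 (via fail)  ** P2@[34:34]
[35] read 'c'  n1⇒n14 (via fail)
[36] read 'b'  n14⇒n1 (via fail)  ** P2@[36:36]
[37] read 'a'  n1⇒n2
[38] read 'd'  n2⇒n3
[39] read 'a'  n3⇒n4
[40] read 'd'  n4⇒n5  ** P0@[36:40]
[41] read 'a'  n5⇒n6 (via fail)
[42] read 'a'  n6⇒n7
[43] read 'c'  n7⇒n8
[44] read 'a'  n8⇒n9  ** P1@[41:44],P4@[43:44]
[45] read 'a'  n9⇒n7 (via fail)
[46] read 'a'  n7⇒n7 (via fail)
[47] read 'c'  n7⇒n8
[48] read 'a'  n8⇒n9  ** P1@[45:48],P4@[47:48]
[49] read 'c'  n9⇒n14 (via fail)
[50] read 'b'  n14⇒n1 (via fail)  ** P2@[50:50]
[51] read 'a'  n1⇒n2
[52] read 'd'  n2⇒n3
[53] read 'a'  n3⇒n4
[54] read 'd'  n4⇒n5  ** P0@[50:54]
[55] read 'b'  n5⇒n1 (via fail)  ** P2@[55:55]
[56] read 'd'  n1⇒n0 (via fail)
[57] read 'c'  n0⇒n14
[58] read 'a'  n14⇒n15  ** P4@[57:58]
[59] read 'c'  n15⇒n14 (via fail)
[60] read 'a'  n14⇒n15  ** P4@[59:60]
[61] read 'c'  n15⇒n14 (via fail)
[62] read 'a'  n14⇒n15  ** P4@[61:62]
[63] read 'a'  n15⇒n7 (via fail)
[64] read 'a'  n7⇒n7 (via fail)
[65] read 'c'  n7⇒n8
[66] read 'a'  n8⇒n9  ** P1@[63:66],P4@[65:66]
[67] read 'c'  n9⇒n14 (via fail)
[68] read 'b'  n14⇒n1 (via fail)  ** P2@[68:68]
[69] read 'b'  n1⇒n1 (via fail)  ** P2@[69:69]
[70] read 'b'  n1⇒n1 (via fail)  ** P2@[70:70]
[71] read 'a'  n1⇒n2
[72] read 'c'  n2⇒n10
[73] read 'd'  n10⇒n11

Result: [[2,2],[7,2],[7,3],[8,2],[10,2],[11,2],[15,0],[16,2],[18,4],[20,2],[25,2],[25,3],[30,4],[32,4],[34,2],[36,2],[40,0],[44,1],[44,4],[48,1],[48,4],[50,2],[54,0],[55,2],[58,4],[60,4],[62,4],[66,1],[66,4],[68,2],[69,2],[70,2]]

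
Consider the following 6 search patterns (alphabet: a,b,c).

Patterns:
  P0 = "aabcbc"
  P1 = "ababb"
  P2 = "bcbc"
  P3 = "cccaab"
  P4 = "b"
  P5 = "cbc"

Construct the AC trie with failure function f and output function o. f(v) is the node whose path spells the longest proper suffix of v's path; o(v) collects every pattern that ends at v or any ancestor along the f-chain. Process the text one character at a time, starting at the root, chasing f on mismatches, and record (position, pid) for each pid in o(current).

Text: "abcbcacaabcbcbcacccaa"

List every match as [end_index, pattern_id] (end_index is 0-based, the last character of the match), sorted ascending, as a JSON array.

Build automaton:
Trie (insert patterns):
  0='ε' goto a→1 b→11 c→15
  1='a' goto a→2 b→7
  2='aa' goto b→3
  3='aab' goto c→4
  4='aabc' goto b→5
  5='aabcb' goto c→6
  6='aabcbc' goto ·  [P0 ends]
  7='ab' goto a→8
  8='aba' goto b→9
  9='abab' goto b→10
  10='ababb' goto ·  [P1 ends]
  11='b' goto c→12  [P4 ends]
  12='bc' goto b→13
  13='bcb' goto c→14
  14='bcbc' goto ·  [P2 ends]
  15='c' goto b→21 c→16
  16='cc' goto c→17
  17='ccc' goto a→18
  18='ccca' goto a→19
  19='cccaa' goto b→20
  20='cccaab' goto ·  [P3 ends]
  21='cb' goto c→22
  22='cbc' goto ·  [P5 ends]

Failure links (BFS by depth):
  n1('a'): parent n0 fail=0; on 'a' 0 → fail=0;  out ∅∪∅=∅
  n11('b'): parent n0 fail=0; on 'b' 0 → fail=0;  out {4}∪∅={4}
  n15('c'): parent n0 fail=0; on 'c' 0 → fail=0;  out ∅∪∅=∅
  n2('aa'): parent n1 fail=0; on 'a' 0 → fail=1;  out ∅∪∅=∅
  n7('ab'): parent n1 fail=0; on 'b' 0 → fail=11;  out ∅∪{4}={4}
  n12('bc'): parent n11 fail=0; on 'c' 0 → fail=15;  out ∅∪∅=∅
  n16('cc'): parent n15 fail=0; on 'c' 0 → fail=15;  out ∅∪∅=∅
  n21('cb'): parent n15 fail=0; on 'b' 0 → fail=11;  out ∅∪{4}={4}
  n3('aab'): parent n2 fail=1; on 'b' 1 → fail=7;  out ∅∪{4}={4}
  n8('aba'): parent n7 fail=11; on 'a' 11→0 → fail=1;  out ∅∪∅=∅
  n13('bcb'): parent n12 fail=15; on 'b' 15 → fail=21;  out ∅∪{4}={4}
  n17('ccc'): parent n16 fail=15; on 'c' 15 → fail=16;  out ∅∪∅=∅
  n22('cbc'): parent n21 fail=11; on 'c' 11 → fail=12;  out {5}∪∅={5}
  n4('aabc'): parent n3 fail=7; on 'c' 7→11 → fail=12;  out ∅∪∅=∅
  n9('abab'): parent n8 fail=1; on 'b' 1 → fail=7;  out ∅∪{4}={4}
  n14('bcbc'): parent n13 fail=21; on 'c' 21 → fail=22;  out {2}∪{5}={2,5}
  n18('ccca'): parent n17 fail=16; on 'a' 16→15→0 → fail=1;  out ∅∪∅=∅
  n5('aabcb'): parent n4 fail=12; on 'b' 12 → fail=13;  out ∅∪{4}={4}
  n10('ababb'): parent n9 fail=7; on 'b' 7→11→0 → fail=11;  out {1}∪{4}={1,4}
  n19('cccaa'): parent n18 fail=1; on 'a' 1 → fail=2;  out ∅∪∅=∅
  n6('aabcbc'): parent n5 fail=13; on 'c' 13 → fail=14;  out {0}∪{2,5}={0,2,5}
  n20('cccaab'): parent n19 fail=2; on 'b' 2 → fail=3;  out {3}∪{4}={3,4}

Scan:
[0] read 'a'  n0⇒n1
[1] read 'b'  n1⇒n7  emit P4@[1:1]
[2] read 'c'  n7⇒n12 (via fail)
[3] read 'b'  n12⇒n13  emit P4@[3:3]
[4] read 'c'  n13⇒n14  emit P2@[1:4],P5@[2:4]
[5] read 'a'  n14⇒n1 (via fail)
[6] read 'c'  n1⇒n15 (via fail)
[7] read 'a'  n15⇒n1 (via fail)
[8] read 'a'  n1⇒n2
[9] read 'b'  n2⇒n3  emit P4@[9:9]
[10] read 'c'  n3⇒n4
[11] read 'b'  n4⇒n5  emit P4@[11:11]
[12] read 'c'  n5⇒n6  emit P0@[7:12],P2@[9:12],P5@[10:12]
[13] read 'b'  n6⇒n13 (via fail)  emit P4@[13:13]
[14] read 'c'  n13⇒n14  emit P2@[11:14],P5@[12:14]
[15] read 'a'  n14⇒n1 (via fail)
[16] read 'c'  n1⇒n15 (via fail)
[17] read 'c'  n15⇒n16
[18] read 'c'  n16⇒n17
[19] read 'a'  n17⇒n18
[20] read 'a'  n18⇒n19

Result: [[1,4],[3,4],[4,2],[4,5],[9,4],[11,4],[12,0],[12,2],[12,5],[13,4],[14,2],[14,5]]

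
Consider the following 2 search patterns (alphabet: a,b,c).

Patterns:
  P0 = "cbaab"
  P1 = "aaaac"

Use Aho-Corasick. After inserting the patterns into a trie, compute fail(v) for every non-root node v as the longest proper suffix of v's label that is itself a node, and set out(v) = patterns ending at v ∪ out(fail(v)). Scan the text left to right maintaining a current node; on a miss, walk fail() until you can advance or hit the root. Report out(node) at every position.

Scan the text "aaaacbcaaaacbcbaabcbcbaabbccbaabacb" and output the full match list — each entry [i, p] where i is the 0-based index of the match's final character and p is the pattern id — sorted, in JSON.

Build:
Trie nodes:
  0='ε' goto a→6 c→1
  1='c' goto b→2
  2='cb' goto a→3
  3='cba' goto a→4
  4='cbaa' goto b→5
  5='cbaab' goto ·  ←P0
  6='a' goto a→7
  7='aa' goto a→8
  8='aaa' goto a→9
  9='aaaa' goto c→10
  10='aaaac' goto ·  ←P1

BFS fail/out derivation:
  n1('c'): parent n0 fail=0; on 'c' 0 → fail=0;  out ∅∪∅=∅
  n6('a'): parent n0 fail=0; on 'a' 0 → fail=0;  out ∅∪∅=∅
  n2('cb'): parent n1 fail=0; on 'b' 0 → fail=0;  out ∅∪∅=∅
  n7('aa'): parent n6 fail=0; on 'a' 0 → fail=6;  out ∅∪∅=∅
  n3('cba'): parent n2 fail=0; on 'a' 0 → fail=6;  out ∅∪∅=∅
  n8('aaa'): parent n7 fail=6; on 'a' 6 → fail=7;  out ∅∪∅=∅
  n4('cbaa'): parent n3 fail=6; on 'a' 6 → fail=7;  out ∅∪∅=∅
  n9('aaaa'): parent n8 fail=7; on 'a' 7 → fail=8;  out ∅∪∅=∅
  n5('cbaab'): parent n4 fail=7; on 'b' 7→6→0 → fail=0;  out {0}∪∅={0}
  n10('aaaac'): parent n9 fail=8; on 'c' 8→7→6→0 → fail=1;  out {1}∪∅={1}

Run:
i=0 'a': node 0→6
i=1 'a': node 6→7
i=2 'a': node 7→8
i=3 'a': node 8→9
i=4 'c': node 9→10  → match P1@[0:4]
i=5 'b': node 10→2 (via fail)
i=6 'c': node 2→1 (via fail)
i=7 'a': node 1→6 (via fail)
i=8 'a': node 6→7
i=9 'a': node 7→8
i=10 'a': node 8→9
i=11 'c': node 9→10  → match P1@[7:11]
i=12 'b': node 10→2 (via fail)
i=13 'c': node 2→1 (via fail)
i=14 'b': node 1→2
i=15 'a': node 2→3
i=16 'a': node 3→4
i=17 'b': node 4→5  → match P0@[13:17]
i=18 'c': node 5→1 (via fail)
i=19 'b': node 1→2
i=20 'c': node 2→1 (via fail)
i=21 'b': node 1→2
i=22 'a': node 2→3
i=23 'a': node 3→4
i=24 'b': node 4→5  → match P0@[20:24]
i=25 'b': node 5→0 (via fail)
i=26 'c': node 0→1
i=27 'c': node 1→1 (via fail)
i=28 'b': node 1→2
i=29 'a': node 2→3
i=30 'a': node 3→4
i=31 'b': node 4→5  → match P0@[27:31]
i=32 'a': node 5→6 (via fail)
i=33 'c': node 6→1 (via fail)
i=34 'b': node 1→2

Result: [[4,1],[11,1],[17,0],[24,0],[31,0]]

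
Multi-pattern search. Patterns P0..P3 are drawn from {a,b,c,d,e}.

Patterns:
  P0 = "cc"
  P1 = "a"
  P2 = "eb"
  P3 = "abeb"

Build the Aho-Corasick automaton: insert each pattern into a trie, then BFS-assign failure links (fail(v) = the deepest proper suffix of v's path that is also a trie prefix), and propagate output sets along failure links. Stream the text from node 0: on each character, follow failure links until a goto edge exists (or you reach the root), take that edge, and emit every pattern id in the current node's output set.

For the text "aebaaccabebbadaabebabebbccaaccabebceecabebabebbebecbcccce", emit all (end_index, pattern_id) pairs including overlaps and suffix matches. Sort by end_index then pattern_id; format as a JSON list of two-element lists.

Build:
Trie (insert patterns):
  n0 'ε': a→3 c→1 e→4
  n1 'c': c→2
  n2 'cc': ·  [P0 ends]
  n3 'a': b→6  [P1 ends]
  n4 'e': b→5
  n5 'eb': ·  [P2 ends]
  n6 'ab': e→7
  n7 'abe': b→8
  n8 'abeb': ·  [P3 ends]

Failure links (BFS by depth):
  fail(1) 'c': from fail(0)=0 chase 'c': 0 ⇒ 0;  out=∅∪out(0)=∅
  fail(3) 'a': from fail(0)=0 chase 'a': 0 ⇒ 0;  out={1}∪out(0)={1}
  fail(4) 'e': from fail(0)=0 chase 'e': 0 ⇒ 0;  out=∅∪out(0)=∅
  fail(2) 'cc': from fail(1)=0 chase 'c': 0 ⇒ 1;  out={0}∪out(1)={0}
  fail(5) 'eb': from fail(4)=0 chase 'b': 0 ⇒ 0;  out={2}∪out(0)={2}
  fail(6) 'ab': from fail(3)=0 chase 'b': 0 ⇒ 0;  out=∅∪out(0)=∅
  fail(7) 'abe': from fail(6)=0 chase 'e': 0 ⇒ 4;  out=∅∪out(4)=∅
  fail(8) 'abeb': from fail(7)=4 chase 'b': 4 ⇒ 5;  out={3}∪out(5)={2,3}

Text stream:
[0] read 'a'  n0⇒n3  emit P1@[0:0]
[1] read 'e'  n3⇒n4 (fail-walked)
[2] read 'b'  n4⇒n5  emit P2@[1:2]
[3] read 'a'  n5⇒n3 (fail-walked)  emit P1@[3:3]
[4] read 'a'  n3⇒n3 (fail-walked)  emit P1@[4:4]
[5] read 'c'  n3⇒n1 (fail-walked)
[6] read 'c'  n1⇒n2  emit P0@[5:6]
[7] read 'a'  n2⇒n3 (fail-walked)  emit P1@[7:7]
[8] read 'b'  n3⇒n6
[9] read 'e'  n6⇒n7
[10] read 'b'  n7⇒n8  emit P2@[9:10],P3@[7:10]
[11] read 'b'  n8⇒n0 (fail-walked)
[12] read 'a'  n0⇒n3  emit P1@[12:12]
[13] read 'd'  n3⇒n0 (fail-walked)
[14] read 'a'  n0⇒n3  emit P1@[14:14]
[15] read 'a'  n3⇒n3 (fail-walked)  emit P1@[15:15]
[16] read 'b'  n3⇒n6
[17] read 'e'  n6⇒n7
[18] read 'b'  n7⇒n8  emit P2@[17:18],P3@[15:18]
[19] read 'a'  n8⇒n3 (fail-walked)  emit P1@[19:19]
[20] read 'b'  n3⇒n6
[21] read 'e'  n6⇒n7
[22] read 'b'  n7⇒n8  emit P2@[21:22],P3@[19:22]
[23] read 'b'  n8⇒n0 (fail-walked)
[24] read 'c'  n0⇒n1
[25] read 'c'  n1⇒n2  emit P0@[24:25]
[26] read 'a'  n2⇒n3 (fail-walked)  emit P1@[26:26]
[27] read 'a'  n3⇒n3 (fail-walked)  emit P1@[27:27]
[28] read 'c'  n3⇒n1 (fail-walked)
[29] read 'c'  n1⇒n2  emit P0@[28:29]
[30] read 'a'  n2⇒n3 (fail-walked)  emit P1@[30:30]
[31] read 'b'  n3⇒n6
[32] read 'e'  n6⇒n7
[33] read 'b'  n7⇒n8  emit P2@[32:33],P3@[30:33]
[34] read 'c'  n8⇒n1 (fail-walked)
[35] read 'e'  n1⇒n4 (fail-walked)
[36] read 'e'  n4⇒n4 (fail-walked)
[37] read 'c'  n4⇒n1 (fail-walked)
[38] read 'a'  n1⇒n3 (fail-walked)  emit P1@[38:38]
[39] read 'b'  n3⇒n6
[40] read 'e'  n6⇒n7
[41] read 'b'  n7⇒n8  emit P2@[40:41],P3@[38:41]
[42] read 'a'  n8⇒n3 (fail-walked)  emit P1@[42:42]
[43] read 'b'  n3⇒n6
[44] read 'e'  n6⇒n7
[45] read 'b'  n7⇒n8  emit P2@[44:45],P3@[42:45]
[46] read 'b'  n8⇒n0 (fail-walked)
[47] read 'e'  n0⇒n4
[48] read 'b'  n4⇒n5  emit P2@[47:48]
[49] read 'e'  n5⇒n4 (fail-walked)
[50] read 'c'  n4⇒n1 (fail-walked)
[51] read 'b'  n1⇒n0 (fail-walked)
[52] read 'c'  n0⇒n1
[53] read 'c'  n1⇒n2  emit P0@[52:53]
[54] read 'c'  n2⇒n2 (fail-walked)  emit P0@[53:54]
[55] read 'c'  n2⇒n2 (fail-walked)  emit P0@[54:55]
[56] read 'e'  n2⇒n4 (fail-walked)

All matches (sorted): [[0,1],[2,2],[3,1],[4,1],[6,0],[7,1],[10,2],[10,3],[12,1],[14,1],[15,1],[18,2],[18,3],[19,1],[22,2],[22,3],[25,0],[26,1],[27,1],[29,0],[30,1],[33,2],[33,3],[38,1],[41,2],[41,3],[42,1],[45,2],[45,3],[48,2],[53,0],[54,0],[55,0]]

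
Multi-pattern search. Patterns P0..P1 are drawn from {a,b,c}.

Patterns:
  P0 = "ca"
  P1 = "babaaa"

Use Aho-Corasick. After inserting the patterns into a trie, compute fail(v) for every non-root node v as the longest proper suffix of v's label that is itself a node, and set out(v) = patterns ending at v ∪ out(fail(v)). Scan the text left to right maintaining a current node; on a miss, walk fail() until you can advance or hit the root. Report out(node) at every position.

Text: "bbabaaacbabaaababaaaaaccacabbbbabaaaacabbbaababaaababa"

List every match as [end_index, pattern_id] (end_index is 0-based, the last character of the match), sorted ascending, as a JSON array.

Construct AC machine:
Trie (insert patterns):
  0='ε' goto b→3 c→1
  1='c' goto a→2
  2='ca' goto ·  [P0 ends]
  3='b' goto a→4
  4='ba' goto b→5
  5='bab' goto a→6
  6='baba' goto a→7
  7='babaa' goto a→8
  8='babaaa' goto ·  [P1 ends]

BFS fail/out derivation:
  n1('c'): parent n0 fail=0; on 'c' 0 → fail=0;  out ∅∪∅=∅
  n3('b'): parent n0 fail=0; on 'b' 0 → fail=0;  out ∅∪∅=∅
  n2('ca'): parent n1 fail=0; on 'a' 0 → fail=0;  out {0}∪∅={0}
  n4('ba'): parent n3 fail=0; on 'a' 0 → fail=0;  out ∅∪∅=∅
  n5('bab'): parent n4 fail=0; on 'b' 0 → fail=3;  out ∅∪∅=∅
  n6('baba'): parent n5 fail=3; on 'a' 3 → fail=4;  out ∅∪∅=∅
  n7('babaa'): parent n6 fail=4; on 'a' 4→0 → fail=0;  out ∅∪∅=∅
  n8('babaaa'): parent n7 fail=0; on 'a' 0 → fail=0;  out {1}∪∅={1}

Scan:
pos 0 'b': at 3
pos 1 'b': at 3 (fail-walked)
pos 2 'a': at 4
pos 3 'b': at 5
pos 4 'a': at 6
pos 5 'a': at 7
pos 6 'a': at 8  emit P1@[1:6]
pos 7 'c': at 1 (fail-walked)
pos 8 'b': at 3 (fail-walked)
pos 9 'a': at 4
pos 10 'b': at 5
pos 11 'a': at 6
pos 12 'a': at 7
pos 13 'a': at 8  emit P1@[8:13]
pos 14 'b': at 3 (fail-walked)
pos 15 'a': at 4
pos 16 'b': at 5
pos 17 'a': at 6
pos 18 'a': at 7
pos 19 'a': at 8  emit P1@[14:19]
pos 20 'a': at 0 (fail-walked)
pos 21 'a': at 0
pos 22 'c': at 1
pos 23 'c': at 1 (fail-walked)
pos 24 'a': at 2  emit P0@[23:24]
pos 25 'c': at 1 (fail-walked)
pos 26 'a': at 2  emit P0@[25:26]
pos 27 'b': at 3 (fail-walked)
pos 28 'b': at 3 (fail-walked)
pos 29 'b': at 3 (fail-walked)
pos 30 'b': at 3 (fail-walked)
pos 31 'a': at 4
pos 32 'b': at 5
pos 33 'a': at 6
pos 34 'a': at 7
pos 35 'a': at 8  emit P1@[30:35]
pos 36 'a': at 0 (fail-walked)
pos 37 'c': at 1
pos 38 'a': at 2  emit P0@[37:38]
pos 39 'b': at 3 (fail-walked)
pos 40 'b': at 3 (fail-walked)
pos 41 'b': at 3 (fail-walked)
pos 42 'a': at 4
pos 43 'a': at 0 (fail-walked)
pos 44 'b': at 3
pos 45 'a': at 4
pos 46 'b': at 5
pos 47 'a': at 6
pos 48 'a': at 7
pos 49 'a': at 8  emit P1@[44:49]
pos 50 'b': at 3 (fail-walked)
pos 51 'a': at 4
pos 52 'b': at 5
pos 53 'a': at 6

All matches (sorted): [[6,1],[13,1],[19,1],[24,0],[26,0],[35,1],[38,0],[49,1]]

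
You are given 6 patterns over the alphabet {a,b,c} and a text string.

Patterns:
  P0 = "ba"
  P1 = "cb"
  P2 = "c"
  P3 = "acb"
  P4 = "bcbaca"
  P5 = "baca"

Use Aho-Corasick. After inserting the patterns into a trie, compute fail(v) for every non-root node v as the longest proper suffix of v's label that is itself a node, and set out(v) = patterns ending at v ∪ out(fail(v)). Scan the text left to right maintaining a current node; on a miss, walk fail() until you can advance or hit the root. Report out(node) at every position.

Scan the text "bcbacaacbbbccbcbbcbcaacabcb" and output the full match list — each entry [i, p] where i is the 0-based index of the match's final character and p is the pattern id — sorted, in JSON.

Build automaton:
Trie nodes:
  n0 'ε': a→5 b→1 c→3
  n1 'b': a→2 c→8
  n2 'ba': c→13  ←P0
  n3 'c': b→4  ←P2
  n4 'cb': ·  ←P1
  n5 'a': c→6
  n6 'ac': b→7
  n7 'acb': ·  ←P3
  n8 'bc': b→9
  n9 'bcb': a→10
  n10 'bcba': c→11
  n11 'bcbac': a→12
  n12 'bcbaca': ·  ←P4
  n13 'bac': a→14
  n14 'baca': ·  ←P5

Failure links (BFS by depth):
  fail(1) 'b': from fail(0)=0 chase 'b': 0 ⇒ 0;  out=∅∪out(0)=∅
  fail(3) 'c': from fail(0)=0 chase 'c': 0 ⇒ 0;  out={2}∪out(0)={2}
  fail(5) 'a': from fail(0)=0 chase 'a': 0 ⇒ 0;  out=∅∪out(0)=∅
  fail(2) 'ba': from fail(1)=0 chase 'a': 0 ⇒ 5;  out={0}∪out(5)={0}
  fail(4) 'cb': from fail(3)=0 chase 'b': 0 ⇒ 1;  out={1}∪out(1)={1}
  fail(6) 'ac': from fail(5)=0 chase 'c': 0 ⇒ 3;  out=∅∪out(3)={2}
  fail(8) 'bc': from fail(1)=0 chase 'c': 0 ⇒ 3;  out=∅∪out(3)={2}
  fail(7) 'acb': from fail(6)=3 chase 'b': 3 ⇒ 4;  out={3}∪out(4)={1,3}
  fail(9) 'bcb': from fail(8)=3 chase 'b': 3 ⇒ 4;  out=∅∪out(4)={1}
  fail(13) 'bac': from fail(2)=5 chase 'c': 5 ⇒ 6;  out=∅∪out(6)={2}
  fail(10) 'bcba': from fail(9)=4 chase 'a': 4→1 ⇒ 2;  out=∅∪out(2)={0}
  fail(14) 'baca': from fail(13)=6 chase 'a': 6→3→0 ⇒ 5;  out={5}∪out(5)={5}
  fail(11) 'bcbac': from fail(10)=2 chase 'c': 2 ⇒ 13;  out=∅∪out(13)={2}
  fail(12) 'bcbaca': from fail(11)=13 chase 'a': 13 ⇒ 14;  out={4}∪out(14)={4,5}

Run:
pos 0 'b': at 1
pos 1 'c': at 8  → match P2@[1:1]
pos 2 'b': at 9  → match P1@[1:2]
pos 3 'a': at 10  → match P0@[2:3]
pos 4 'c': at 11  → match P2@[4:4]
pos 5 'a': at 12  → match P4@[0:5],P5@[2:5]
pos 6 'a': at 5 (fail-walked)
pos 7 'c': at 6  → match P2@[7:7]
pos 8 'b': at 7  → match P1@[7:8],P3@[6:8]
pos 9 'b': at 1 (fail-walked)
pos 10 'b': at 1 (fail-walked)
pos 11 'c': at 8  → match P2@[11:11]
pos 12 'c': at 3 (fail-walked)  → match P2@[12:12]
pos 13 'b': at 4  → match P1@[12:13]
pos 14 'c': at 8 (fail-walked)  → match P2@[14:14]
pos 15 'b': at 9  → match P1@[14:15]
pos 16 'b': at 1 (fail-walked)
pos 17 'c': at 8  → match P2@[17:17]
pos 18 'b': at 9  → match P1@[17:18]
pos 19 'c': at 8 (fail-walked)  → match P2@[19:19]
pos 20 'a': at 5 (fail-walked)
pos 21 'a': at 5 (fail-walked)
pos 22 'c': at 6  → match P2@[22:22]
pos 23 'a': at 5 (fail-walked)
pos 24 'b': at 1 (fail-walked)
pos 25 'c': at 8  → match P2@[25:25]
pos 26 'b': at 9  → match P1@[25:26]

Result: [[1,2],[2,1],[3,0],[4,2],[5,4],[5,5],[7,2],[8,1],[8,3],[11,2],[12,2],[13,1],[14,2],[15,1],[17,2],[18,1],[19,2],[22,2],[25,2],[26,1]]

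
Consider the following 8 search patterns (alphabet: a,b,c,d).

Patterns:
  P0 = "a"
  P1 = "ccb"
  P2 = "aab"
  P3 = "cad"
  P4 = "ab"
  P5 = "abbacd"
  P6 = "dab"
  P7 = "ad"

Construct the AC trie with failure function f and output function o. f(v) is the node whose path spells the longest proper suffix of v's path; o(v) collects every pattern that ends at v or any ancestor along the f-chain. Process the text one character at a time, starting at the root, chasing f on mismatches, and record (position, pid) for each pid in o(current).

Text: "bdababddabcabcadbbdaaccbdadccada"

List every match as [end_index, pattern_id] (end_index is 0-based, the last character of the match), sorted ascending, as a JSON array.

Build automaton:
Trie nodes:
  0='ε' goto a→1 c→2 d→14
  1='a' goto a→5 b→9 d→17  ←P0
  2='c' goto a→7 c→3
  3='cc' goto b→4
  4='ccb' goto ·  ←P1
  5='aa' goto b→6
  6='aab' goto ·  ←P2
  7='ca' goto d→8
  8='cad' goto ·  ←P3
  9='ab' goto b→10  ←P4
  10='abb' goto a→11
  11='abba' goto c→12
  12='abbac' goto d→13
  13='abbacd' goto ·  ←P5
  14='d' goto a→15
  15='da' goto b→16
  16='dab' goto ·  ←P6
  17='ad' goto ·  ←P7

BFS fail/out derivation:
  n1('a'): parent n0 fail=0; on 'a' 0 → fail=0;  out {0}∪∅={0}
  n2('c'): parent n0 fail=0; on 'c' 0 → fail=0;  out ∅∪∅=∅
  n14('d'): parent n0 fail=0; on 'd' 0 → fail=0;  out ∅∪∅=∅
  n3('cc'): parent n2 fail=0; on 'c' 0 → fail=2;  out ∅∪∅=∅
  n5('aa'): parent n1 fail=0; on 'a' 0 → fail=1;  out ∅∪{0}={0}
  n7('ca'): parent n2 fail=0; on 'a' 0 → fail=1;  out ∅∪{0}={0}
  n9('ab'): parent n1 fail=0; on 'b' 0 → fail=0;  out {4}∪∅={4}
  n15('da'): parent n14 fail=0; on 'a' 0 → fail=1;  out ∅∪{0}={0}
  n17('ad'): parent n1 fail=0; on 'd' 0 → fail=14;  out {7}∪∅={7}
  n4('ccb'): parent n3 fail=2; on 'b' 2→0 → fail=0;  out {1}∪∅={1}
  n6('aab'): parent n5 fail=1; on 'b' 1 → fail=9;  out {2}∪{4}={2,4}
  n8('cad'): parent n7 fail=1; on 'd' 1 → fail=17;  out {3}∪{7}={3,7}
  n10('abb'): parent n9 fail=0; on 'b' 0 → fail=0;  out ∅∪∅=∅
  n16('dab'): parent n15 fail=1; on 'b' 1 → fail=9;  out {6}∪{4}={4,6}
  n11('abba'): parent n10 fail=0; on 'a' 0 → fail=1;  out ∅∪{0}={0}
  n12('abbac'): parent n11 fail=1; on 'c' 1→0 → fail=2;  out ∅∪∅=∅
  n13('abbacd'): parent n12 fail=2; on 'd' 2→0 → fail=14;  out {5}∪∅={5}

Scan:
[0] read 'b'  n0⇒n0
[1] read 'd'  n0⇒n14
[2] read 'a'  n14⇒n15  → match P0@[2:2]
[3] read 'b'  n15⇒n16  → match P4@[2:3],P6@[1:3]
[4] read 'a'  n16⇒n1 (fail-walked)  → match P0@[4:4]
[5] read 'b'  n1⇒n9  → match P4@[4:5]
[6] read 'd'  n9⇒n14 (fail-walked)
[7] read 'd'  n14⇒n14 (fail-walked)
[8] read 'a'  n14⇒n15  → match P0@[8:8]
[9] read 'b'  n15⇒n16  → match P4@[8:9],P6@[7:9]
[10] read 'c'  n16⇒n2 (fail-walked)
[11] read 'a'  n2⇒n7  → match P0@[11:11]
[12] read 'b'  n7⇒n9 (fail-walked)  → match P4@[11:12]
[13] read 'c'  n9⇒n2 (fail-walked)
[14] read 'a'  n2⇒n7  → match P0@[14:14]
[15] read 'd'  n7⇒n8  → match P3@[13:15],P7@[14:15]
[16] read 'b'  n8⇒n0 (fail-walked)
[17] read 'b'  n0⇒n0
[18] read 'd'  n0⇒n14
[19] read 'a'  n14⇒n15  → match P0@[19:19]
[20] read 'a'  n15⇒n5 (fail-walked)  → match P0@[20:20]
[21] read 'c'  n5⇒n2 (fail-walked)
[22] read 'c'  n2⇒n3
[23] read 'b'  n3⇒n4  → match P1@[21:23]
[24] read 'd'  n4⇒n14 (fail-walked)
[25] read 'a'  n14⇒n15  → match P0@[25:25]
[26] read 'd'  n15⇒n17 (fail-walked)  → match P7@[25:26]
[27] read 'c'  n17⇒n2 (fail-walked)
[28] read 'c'  n2⇒n3
[29] read 'a'  n3⇒n7 (fail-walked)  → match P0@[29:29]
[30] read 'd'  n7⇒n8  → match P3@[28:30],P7@[29:30]
[31] read 'a'  n8⇒n15 (fail-walked)  → match P0@[31:31]

Matches: [[2,0],[3,4],[3,6],[4,0],[5,4],[8,0],[9,4],[9,6],[11,0],[12,4],[14,0],[15,3],[15,7],[19,0],[20,0],[23,1],[25,0],[26,7],[29,0],[30,3],[30,7],[31,0]]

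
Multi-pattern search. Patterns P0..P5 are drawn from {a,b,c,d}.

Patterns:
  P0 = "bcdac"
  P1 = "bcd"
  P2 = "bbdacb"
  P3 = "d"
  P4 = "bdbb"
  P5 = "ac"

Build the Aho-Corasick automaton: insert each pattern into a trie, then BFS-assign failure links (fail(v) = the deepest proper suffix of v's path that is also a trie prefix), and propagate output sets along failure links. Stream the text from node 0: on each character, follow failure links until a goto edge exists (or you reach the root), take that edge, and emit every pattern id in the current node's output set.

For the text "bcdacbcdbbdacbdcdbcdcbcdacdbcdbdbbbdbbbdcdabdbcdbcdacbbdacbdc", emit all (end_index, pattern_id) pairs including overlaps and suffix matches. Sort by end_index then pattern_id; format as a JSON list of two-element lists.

Build:
Trie (insert patterns):
  0='ε' goto a→15 b→1 d→11
  1='b' goto b→6 c→2 d→12
  2='bc' goto d→3
  3='bcd' goto a→4  [P1 ends]
  4='bcda' goto c→5
  5='bcdac' goto ·  [P0 ends]
  6='bb' goto d→7
  7='bbd' goto a→8
  8='bbda' goto c→9
  9='bbdac' goto b→10
  10='bbdacb' goto ·  [P2 ends]
  11='d' goto ·  [P3 ends]
  12='bd' goto b→13
  13='bdb' goto b→14
  14='bdbb' goto ·  [P4 ends]
  15='a' goto c→16
  16='ac' goto ·  [P5 ends]

Failure links (BFS by depth):
  fail(1) 'b': from fail(0)=0 chase 'b': 0 ⇒ 0;  out=∅∪out(0)=∅
  fail(11) 'd': from fail(0)=0 chase 'd': 0 ⇒ 0;  out={3}∪out(0)={3}
  fail(15) 'a': from fail(0)=0 chase 'a': 0 ⇒ 0;  out=∅∪out(0)=∅
  fail(2) 'bc': from fail(1)=0 chase 'c': 0 ⇒ 0;  out=∅∪out(0)=∅
  fail(6) 'bb': from fail(1)=0 chase 'b': 0 ⇒ 1;  out=∅∪out(1)=∅
  fail(12) 'bd': from fail(1)=0 chase 'd': 0 ⇒ 11;  out=∅∪out(11)={3}
  fail(16) 'ac': from fail(15)=0 chase 'c': 0 ⇒ 0;  out={5}∪out(0)={5}
  fail(3) 'bcd': from fail(2)=0 chase 'd': 0 ⇒ 11;  out={1}∪out(11)={1,3}
  fail(7) 'bbd': from fail(6)=1 chase 'd': 1 ⇒ 12;  out=∅∪out(12)={3}
  fail(13) 'bdb': from fail(12)=11 chase 'b': 11→0 ⇒ 1;  out=∅∪out(1)=∅
  fail(4) 'bcda': from fail(3)=11 chase 'a': 11→0 ⇒ 15;  out=∅∪out(15)=∅
  fail(8) 'bbda': from fail(7)=12 chase 'a': 12→11→0 ⇒ 15;  out=∅∪out(15)=∅
  fail(14) 'bdbb': from fail(13)=1 chase 'b': 1 ⇒ 6;  out={4}∪out(6)={4}
  fail(5) 'bcdac': from fail(4)=15 chase 'c': 15 ⇒ 16;  out={0}∪out(16)={0,5}
  fail(9) 'bbdac': from fail(8)=15 chase 'c': 15 ⇒ 16;  out=∅∪out(16)={5}
  fail(10) 'bbdacb': from fail(9)=16 chase 'b': 16→0 ⇒ 1;  out={2}∪out(1)={2}

Scan:
[0] read 'b'  n0⇒n1
[1] read 'c'  n1⇒n2
[2] read 'd'  n2⇒n3  → match P1@[0:2],P3@[2:2]
[3] read 'a'  n3⇒n4
[4] read 'c'  n4⇒n5  → match P0@[0:4],P5@[3:4]
[5] read 'b'  n5⇒n1 ·f
[6] read 'c'  n1⇒n2
[7] read 'd'  n2⇒n3  → match P1@[5:7],P3@[7:7]
[8] read 'b'  n3⇒n1 ·f
[9] read 'b'  n1⇒n6
[10] read 'd'  n6⇒n7  → match P3@[10:10]
[11] read 'a'  n7⇒n8
[12] read 'c'  n8⇒n9  → match P5@[11:12]
[13] read 'b'  n9⇒n10  → match P2@[8:13]
[14] read 'd'  n10⇒n12 ·f  → match P3@[14:14]
[15] read 'c'  n12⇒n0 ·f
[16] read 'd'  n0⇒n11  → match P3@[16:16]
[17] read 'b'  n11⇒n1 ·f
[18] read 'c'  n1⇒n2
[19] read 'd'  n2⇒n3  → match P1@[17:19],P3@[19:19]
[20] read 'c'  n3⇒n0 ·f
[21] read 'b'  n0⇒n1
[22] read 'c'  n1⇒n2
[23] read 'd'  n2⇒n3  → match P1@[21:23],P3@[23:23]
[24] read 'a'  n3⇒n4
[25] read 'c'  n4⇒n5  → match P0@[21:25],P5@[24:25]
[26] read 'd'  n5⇒n11 ·f  → match P3@[26:26]
[27] read 'b'  n11⇒n1 ·f
[28] read 'c'  n1⇒n2
[29] read 'd'  n2⇒n3  → match P1@[27:29],P3@[29:29]
[30] read 'b'  n3⇒n1 ·f
[31] read 'd'  n1⇒n12  → match P3@[31:31]
[32] read 'b'  n12⇒n13
[33] read 'b'  n13⇒n14  → match P4@[30:33]
[34] read 'b'  n14⇒n6 ·f
[35] read 'd'  n6⇒n7  → match P3@[35:35]
[36] read 'b'  n7⇒n13 ·f
[37] read 'b'  n13⇒n14  → match P4@[34:37]
[38] read 'b'  n14⇒n6 ·f
[39] read 'd'  n6⇒n7  → match P3@[39:39]
[40] read 'c'  n7⇒n0 ·f
[41] read 'd'  n0⇒n11  → match P3@[41:41]
[42] read 'a'  n11⇒n15 ·f
[43] read 'b'  n15⇒n1 ·f
[44] read 'd'  n1⇒n12  → match P3@[44:44]
[45] read 'b'  n12⇒n13
[46] read 'c'  n13⇒n2 ·f
[47] read 'd'  n2⇒n3  → match P1@[45:47],P3@[47:47]
[48] read 'b'  n3⇒n1 ·f
[49] read 'c'  n1⇒n2
[50] read 'd'  n2⇒n3  → match P1@[48:50],P3@[50:50]
[51] read 'a'  n3⇒n4
[52] read 'c'  n4⇒n5  → match P0@[48:52],P5@[51:52]
[53] read 'b'  n5⇒n1 ·f
[54] read 'b'  n1⇒n6
[55] read 'd'  n6⇒n7  → match P3@[55:55]
[56] read 'a'  n7⇒n8
[57] read 'c'  n8⇒n9  → match P5@[56:57]
[58] read 'b'  n9⇒n10  → match P2@[53:58]
[59] read 'd'  n10⇒n12 ·f  → match P3@[59:59]
[60] read 'c'  n12⇒n0 ·f

Matches: [[2,1],[2,3],[4,0],[4,5],[7,1],[7,3],[10,3],[12,5],[13,2],[14,3],[16,3],[19,1],[19,3],[23,1],[23,3],[25,0],[25,5],[26,3],[29,1],[29,3],[31,3],[33,4],[35,3],[37,4],[39,3],[41,3],[44,3],[47,1],[47,3],[50,1],[50,3],[52,0],[52,5],[55,3],[57,5],[58,2],[59,3]]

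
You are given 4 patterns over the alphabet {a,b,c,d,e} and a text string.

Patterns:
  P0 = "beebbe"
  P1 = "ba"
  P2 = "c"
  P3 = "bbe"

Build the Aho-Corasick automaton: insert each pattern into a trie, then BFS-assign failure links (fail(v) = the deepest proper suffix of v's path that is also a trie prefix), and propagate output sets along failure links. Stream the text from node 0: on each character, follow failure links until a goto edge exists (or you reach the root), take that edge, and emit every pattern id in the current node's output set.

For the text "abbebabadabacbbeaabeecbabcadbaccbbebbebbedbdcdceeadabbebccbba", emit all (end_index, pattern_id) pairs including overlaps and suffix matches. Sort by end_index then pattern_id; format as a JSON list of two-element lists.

Build automaton:
Trie (insert patterns):
  0='ε' goto b→1 c→8
  1='b' goto a→7 b→9 e→2
  2='be' goto e→3
  3='bee' goto b→4
  4='beeb' goto b→5
  5='beebb' goto e→6
  6='beebbe' goto ·  [P0 ends]
  7='ba' goto ·  [P1 ends]
  8='c' goto ·  [P2 ends]
  9='bb' goto e→10
  10='bbe' goto ·  [P3 ends]

Failure links (BFS by depth):
  n1('b'): parent n0 fail=0; on 'b' 0 → fail=0;  out ∅∪∅=∅
  n8('c'): parent n0 fail=0; on 'c' 0 → fail=0;  out {2}∪∅={2}
  n2('be'): parent n1 fail=0; on 'e' 0 → fail=0;  out ∅∪∅=∅
  n7('ba'): parent n1 fail=0; on 'a' 0 → fail=0;  out {1}∪∅={1}
  n9('bb'): parent n1 fail=0; on 'b' 0 → fail=1;  out ∅∪∅=∅
  n3('bee'): parent n2 fail=0; on 'e' 0 → fail=0;  out ∅∪∅=∅
  n10('bbe'): parent n9 fail=1; on 'e' 1 → fail=2;  out {3}∪∅={3}
  n4('beeb'): parent n3 fail=0; on 'b' 0 → fail=1;  out ∅∪∅=∅
  n5('beebb'): parent n4 fail=1; on 'b' 1 → fail=9;  out ∅∪∅=∅
  n6('beebbe'): parent n5 fail=9; on 'e' 9 → fail=10;  out {0}∪{3}={0,3}

Text stream:
[0] read 'a'  n0⇒n0
[1] read 'b'  n0⇒n1
[2] read 'b'  n1⇒n9
[3] read 'e'  n9⇒n10  emit P3@[1:3]
[4] read 'b'  n10⇒n1 (fail-walked)
[5] read 'a'  n1⇒n7  emit P1@[4:5]
[6] read 'b'  n7⇒n1 (fail-walked)
[7] read 'a'  n1⇒n7  emit P1@[6:7]
[8] read 'd'  n7⇒n0 (fail-walked)
[9] read 'a'  n0⇒n0
[10] read 'b'  n0⇒n1
[11] read 'a'  n1⇒n7  emit P1@[10:11]
[12] read 'c'  n7⇒n8 (fail-walked)  emit P2@[12:12]
[13] read 'b'  n8⇒n1 (fail-walked)
[14] read 'b'  n1⇒n9
[15] read 'e'  n9⇒n10  emit P3@[13:15]
[16] read 'a'  n10⇒n0 (fail-walked)
[17] read 'a'  n0⇒n0
[18] read 'b'  n0⇒n1
[19] read 'e'  n1⇒n2
[20] read 'e'  n2⇒n3
[21] read 'c'  n3⇒n8 (fail-walked)  emit P2@[21:21]
[22] read 'b'  n8⇒n1 (fail-walked)
[23] read 'a'  n1⇒n7  emit P1@[22:23]
[24] read 'b'  n7⇒n1 (fail-walked)
[25] read 'c'  n1⇒n8 (fail-walked)  emit P2@[25:25]
[26] read 'a'  n8⇒n0 (fail-walked)
[27] read 'd'  n0⇒n0
[28] read 'b'  n0⇒n1
[29] read 'a'  n1⇒n7  emit P1@[28:29]
[30] read 'c'  n7⇒n8 (fail-walked)  emit P2@[30:30]
[31] read 'c'  n8⇒n8 (fail-walked)  emit P2@[31:31]
[32] read 'b'  n8⇒n1 (fail-walked)
[33] read 'b'  n1⇒n9
[34] read 'e'  n9⇒n10  emit P3@[32:34]
[35] read 'b'  n10⇒n1 (fail-walked)
[36] read 'b'  n1⇒n9
[37] read 'e'  n9⇒n10  emit P3@[35:37]
[38] read 'b'  n10⇒n1 (fail-walked)
[39] read 'b'  n1⇒n9
[40] read 'e'  n9⇒n10  emit P3@[38:40]
[41] read 'd'  n10⇒n0 (fail-walked)
[42] read 'b'  n0⇒n1
[43] read 'd'  n1⇒n0 (fail-walked)
[44] read 'c'  n0⇒n8  emit P2@[44:44]
[45] read 'd'  n8⇒n0 (fail-walked)
[46] read 'c'  n0⇒n8  emit P2@[46:46]
[47] read 'e'  n8⇒n0 (fail-walked)
[48] read 'e'  n0⇒n0
[49] read 'a'  n0⇒n0
[50] read 'd'  n0⇒n0
[51] read 'a'  n0⇒n0
[52] read 'b'  n0⇒n1
[53] read 'b'  n1⇒n9
[54] read 'e'  n9⇒n10  emit P3@[52:54]
[55] read 'b'  n10⇒n1 (fail-walked)
[56] read 'c'  n1⇒n8 (fail-walked)  emit P2@[56:56]
[57] read 'c'  n8⇒n8 (fail-walked)  emit P2@[57:57]
[58] read 'b'  n8⇒n1 (fail-walked)
[59] read 'b'  n1⇒n9
[60] read 'a'  n9⇒n7 (fail-walked)  emit P1@[59:60]

All matches (sorted): [[3,3],[5,1],[7,1],[11,1],[12,2],[15,3],[21,2],[23,1],[25,2],[29,1],[30,2],[31,2],[34,3],[37,3],[40,3],[44,2],[46,2],[54,3],[56,2],[57,2],[60,1]]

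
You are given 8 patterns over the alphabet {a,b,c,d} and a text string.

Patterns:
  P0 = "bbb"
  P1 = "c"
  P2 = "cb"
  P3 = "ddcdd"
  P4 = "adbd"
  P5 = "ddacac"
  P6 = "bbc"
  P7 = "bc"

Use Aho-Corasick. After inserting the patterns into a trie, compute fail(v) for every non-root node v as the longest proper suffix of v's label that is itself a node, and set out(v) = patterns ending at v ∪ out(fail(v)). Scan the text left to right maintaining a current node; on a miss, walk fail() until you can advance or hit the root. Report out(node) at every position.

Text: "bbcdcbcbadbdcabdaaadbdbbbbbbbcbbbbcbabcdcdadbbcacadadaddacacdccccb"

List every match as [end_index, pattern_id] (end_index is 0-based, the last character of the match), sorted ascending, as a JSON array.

Build:
Trie (insert patterns):
  n0 'ε': a→11 b→1 c→4 d→6
  n1 'b': b→2 c→20
  n2 'bb': b→3 c→19
  n3 'bbb': ·  ←P0
  n4 'c': b→5  ←P1
  n5 'cb': ·  ←P2
  n6 'd': d→7
  n7 'dd': a→15 c→8
  n8 'ddc': d→9
  n9 'ddcd': d→10
  n10 'ddcdd': ·  ←P3
  n11 'a': d→12
  n12 'ad': b→13
  n13 'adb': d→14
  n14 'adbd': ·  ←P4
  n15 'dda': c→16
  n16 'ddac': a→17
  n17 'ddaca': c→18
  n18 'ddacac': ·  ←P5
  n19 'bbc': ·  ←P6
  n20 'bc': ·  ←P7

BFS fail/out derivation:
  n1('b'): parent n0 fail=0; on 'b' 0 → fail=0;  out ∅∪∅=∅
  n4('c'): parent n0 fail=0; on 'c' 0 → fail=0;  out {1}∪∅={1}
  n6('d'): parent n0 fail=0; on 'd' 0 → fail=0;  out ∅∪∅=∅
  n11('a'): parent n0 fail=0; on 'a' 0 → fail=0;  out ∅∪∅=∅
  n2('bb'): parent n1 fail=0; on 'b' 0 → fail=1;  out ∅∪∅=∅
  n5('cb'): parent n4 fail=0; on 'b' 0 → fail=1;  out {2}∪∅={2}
  n7('dd'): parent n6 fail=0; on 'd' 0 → fail=6;  out ∅∪∅=∅
  n12('ad'): parent n11 fail=0; on 'd' 0 → fail=6;  out ∅∪∅=∅
  n20('bc'): parent n1 fail=0; on 'c' 0 → fail=4;  out {7}∪{1}={1,7}
  n3('bbb'): parent n2 fail=1; on 'b' 1 → fail=2;  out {0}∪∅={0}
  n8('ddc'): parent n7 fail=6; on 'c' 6→0 → fail=4;  out ∅∪{1}={1}
  n13('adb'): parent n12 fail=6; on 'b' 6→0 → fail=1;  out ∅∪∅=∅
  n15('dda'): parent n7 fail=6; on 'a' 6→0 → fail=11;  out ∅∪∅=∅
  n19('bbc'): parent n2 fail=1; on 'c' 1 → fail=20;  out {6}∪{1,7}={1,6,7}
  n9('ddcd'): parent n8 fail=4; on 'd' 4→0 → fail=6;  out ∅∪∅=∅
  n14('adbd'): parent n13 fail=1; on 'd' 1→0 → fail=6;  out {4}∪∅={4}
  n16('ddac'): parent n15 fail=11; on 'c' 11→0 → fail=4;  out ∅∪{1}={1}
  n10('ddcdd'): parent n9 fail=6; on 'd' 6 → fail=7;  out {3}∪∅={3}
  n17('ddaca'): parent n16 fail=4; on 'a' 4→0 → fail=11;  out ∅∪∅=∅
  n18('ddacac'): parent n17 fail=11; on 'c' 11→0 → fail=4;  out {5}∪{1}={1,5}

Run:
pos 0 'b': at 1
pos 1 'b': at 2
pos 2 'c': at 19  → match P1@[2:2],P6@[0:2],P7@[1:2]
pos 3 'd': at 6 ·f
pos 4 'c': at 4 ·f  → match P1@[4:4]
pos 5 'b': at 5  → match P2@[4:5]
pos 6 'c': at 20 ·f  → match P1@[6:6],P7@[5:6]
pos 7 'b': at 5 ·f  → match P2@[6:7]
pos 8 'a': at 11 ·f
pos 9 'd': at 12
pos 10 'b': at 13
pos 11 'd': at 14  → match P4@[8:11]
pos 12 'c': at 4 ·f  → match P1@[12:12]
pos 13 'a': at 11 ·f
pos 14 'b': at 1 ·f
pos 15 'd': at 6 ·f
pos 16 'a': at 11 ·f
pos 17 'a': at 11 ·f
pos 18 'a': at 11 ·f
pos 19 'd': at 12
pos 20 'b': at 13
pos 21 'd': at 14  → match P4@[18:21]
pos 22 'b': at 1 ·f
pos 23 'b': at 2
pos 24 'b': at 3  → match P0@[22:24]
pos 25 'b': at 3 ·f  → match P0@[23:25]
pos 26 'b': at 3 ·f  → match P0@[24:26]
pos 27 'b': at 3 ·f  → match P0@[25:27]
pos 28 'b': at 3 ·f  → match P0@[26:28]
pos 29 'c': at 19 ·f  → match P1@[29:29],P6@[27:29],P7@[28:29]
pos 30 'b': at 5 ·f  → match P2@[29:30]
pos 31 'b': at 2 ·f
pos 32 'b': at 3  → match P0@[30:32]
pos 33 'b': at 3 ·f  → match P0@[31:33]
pos 34 'c': at 19 ·f  → match P1@[34:34],P6@[32:34],P7@[33:34]
pos 35 'b': at 5 ·f  → match P2@[34:35]
pos 36 'a': at 11 ·f
pos 37 'b': at 1 ·f
pos 38 'c': at 20  → match P1@[38:38],P7@[37:38]
pos 39 'd': at 6 ·f
pos 40 'c': at 4 ·f  → match P1@[40:40]
pos 41 'd': at 6 ·f
pos 42 'a': at 11 ·f
pos 43 'd': at 12
pos 44 'b': at 13
pos 45 'b': at 2 ·f
pos 46 'c': at 19  → match P1@[46:46],P6@[44:46],P7@[45:46]
pos 47 'a': at 11 ·f
pos 48 'c': at 4 ·f  → match P1@[48:48]
pos 49 'a': at 11 ·f
pos 50 'd': at 12
pos 51 'a': at 11 ·f
pos 52 'd': at 12
pos 53 'a': at 11 ·f
pos 54 'd': at 12
pos 55 'd': at 7 ·f
pos 56 'a': at 15
pos 57 'c': at 16  → match P1@[57:57]
pos 58 'a': at 17
pos 59 'c': at 18  → match P1@[59:59],P5@[54:59]
pos 60 'd': at 6 ·f
pos 61 'c': at 4 ·f  → match P1@[61:61]
pos 62 'c': at 4 ·f  → match P1@[62:62]
pos 63 'c': at 4 ·f  → match P1@[63:63]
pos 64 'c': at 4 ·f  → match P1@[64:64]
pos 65 'b': at 5  → match P2@[64:65]

Matches: [[2,1],[2,6],[2,7],[4,1],[5,2],[6,1],[6,7],[7,2],[11,4],[12,1],[21,4],[24,0],[25,0],[26,0],[27,0],[28,0],[29,1],[29,6],[29,7],[30,2],[32,0],[33,0],[34,1],[34,6],[34,7],[35,2],[38,1],[38,7],[40,1],[46,1],[46,6],[46,7],[48,1],[57,1],[59,1],[59,5],[61,1],[62,1],[63,1],[64,1],[65,2]]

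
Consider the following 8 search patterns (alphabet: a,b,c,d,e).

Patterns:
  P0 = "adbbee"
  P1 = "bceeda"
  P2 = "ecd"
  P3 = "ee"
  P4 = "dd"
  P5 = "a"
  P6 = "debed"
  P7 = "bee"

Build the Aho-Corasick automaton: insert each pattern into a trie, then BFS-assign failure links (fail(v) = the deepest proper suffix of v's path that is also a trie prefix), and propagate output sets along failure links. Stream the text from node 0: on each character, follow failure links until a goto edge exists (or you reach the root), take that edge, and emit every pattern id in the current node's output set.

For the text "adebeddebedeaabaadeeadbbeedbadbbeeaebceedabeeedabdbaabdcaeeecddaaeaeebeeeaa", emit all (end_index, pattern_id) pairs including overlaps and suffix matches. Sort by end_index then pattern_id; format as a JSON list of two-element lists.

Construct AC machine:
Trie (insert patterns):
  n0 'ε': a→1 b→7 d→17 e→13
  n1 'a': d→2  ←P5
  n2 'ad': b→3
  n3 'adb': b→4
  n4 'adbb': e→5
  n5 'adbbe': e→6
  n6 'adbbee': ·  ←P0
  n7 'b': c→8 e→23
  n8 'bc': e→9
  n9 'bce': e→10
  n10 'bcee': d→11
  n11 'bceed': a→12
  n12 'bceeda': ·  ←P1
  n13 'e': c→14 e→16
  n14 'ec': d→15
  n15 'ecd': ·  ←P2
  n16 'ee': ·  ←P3
  n17 'd': d→18 e→19
  n18 'dd': ·  ←P4
  n19 'de': b→20
  n20 'deb': e→21
  n21 'debe': d→22
  n22 'debed': ·  ←P6
  n23 'be': e→24
  n24 'bee': ·  ←P7

BFS fail/out derivation:
  n1('a'): parent n0 fail=0; on 'a' 0 → fail=0;  out {5}∪∅={5}
  n7('b'): parent n0 fail=0; on 'b' 0 → fail=0;  out ∅∪∅=∅
  n13('e'): parent n0 fail=0; on 'e' 0 → fail=0;  out ∅∪∅=∅
  n17('d'): parent n0 fail=0; on 'd' 0 → fail=0;  out ∅∪∅=∅
  n2('ad'): parent n1 fail=0; on 'd' 0 → fail=17;  out ∅∪∅=∅
  n8('bc'): parent n7 fail=0; on 'c' 0 → fail=0;  out ∅∪∅=∅
  n14('ec'): parent n13 fail=0; on 'c' 0 → fail=0;  out ∅∪∅=∅
  n16('ee'): parent n13 fail=0; on 'e' 0 → fail=13;  out {3}∪∅={3}
  n18('dd'): parent n17 fail=0; on 'd' 0 → fail=17;  out {4}∪∅={4}
  n19('de'): parent n17 fail=0; on 'e' 0 → fail=13;  out ∅∪∅=∅
  n23('be'): parent n7 fail=0; on 'e' 0 → fail=13;  out ∅∪∅=∅
  n3('adb'): parent n2 fail=17; on 'b' 17→0 → fail=7;  out ∅∪∅=∅
  n9('bce'): parent n8 fail=0; on 'e' 0 → fail=13;  out ∅∪∅=∅
  n15('ecd'): parent n14 fail=0; on 'd' 0 → fail=17;  out {2}∪∅={2}
  n20('deb'): parent n19 fail=13; on 'b' 13→0 → fail=7;  out ∅∪∅=∅
  n24('bee'): parent n23 fail=13; on 'e' 13 → fail=16;  out {7}∪{3}={3,7}
  n4('adbb'): parent n3 fail=7; on 'b' 7→0 → fail=7;  out ∅∪∅=∅
  n10('bcee'): parent n9 fail=13; on 'e' 13 → fail=16;  out ∅∪{3}={3}
  n21('debe'): parent n20 fail=7; on 'e' 7 → fail=23;  out ∅∪∅=∅
  n5('adbbe'): parent n4 fail=7; on 'e' 7 → fail=23;  out ∅∪∅=∅
  n11('bceed'): parent n10 fail=16; on 'd' 16→13→0 → fail=17;  out ∅∪∅=∅
  n22('debed'): parent n21 fail=23; on 'd' 23→13→0 → fail=17;  out {6}∪∅={6}
  n6('adbbee'): parent n5 fail=23; on 'e' 23 → fail=24;  out {0}∪{3,7}={0,3,7}
  n12('bceeda'): parent n11 fail=17; on 'a' 17→0 → fail=1;  out {1}∪{5}={1,5}

Text stream:
i=0 'a': node 0→1  ** P5@[0:0]
i=1 'd': node 1→2
i=2 'e': node 2→19 (fail-walked)
i=3 'b': node 19→20
i=4 'e': node 20→21
i=5 'd': node 21→22  ** P6@[1:5]
i=6 'd': node 22→18 (fail-walked)  ** P4@[5:6]
i=7 'e': node 18→19 (fail-walked)
i=8 'b': node 19→20
i=9 'e': node 20→21
i=10 'd': node 21→22  ** P6@[6:10]
i=11 'e': node 22→19 (fail-walked)
i=12 'a': node 19→1 (fail-walked)  ** P5@[12:12]
i=13 'a': node 1→1 (fail-walked)  ** P5@[13:13]
i=14 'b': node 1→7 (fail-walked)
i=15 'a': node 7→1 (fail-walked)  ** P5@[15:15]
i=16 'a': node 1→1 (fail-walked)  ** P5@[16:16]
i=17 'd': node 1→2
i=18 'e': node 2→19 (fail-walked)
i=19 'e': node 19→16 (fail-walked)  ** P3@[18:19]
i=20 'a': node 16→1 (fail-walked)  ** P5@[20:20]
i=21 'd': node 1→2
i=22 'b': node 2→3
i=23 'b': node 3→4
i=24 'e': node 4→5
i=25 'e': node 5→6  ** P0@[20:25],P3@[24:25],P7@[23:25]
i=26 'd': node 6→17 (fail-walked)
i=27 'b': node 17→7 (fail-walked)
i=28 'a': node 7→1 (fail-walked)  ** P5@[28:28]
i=29 'd': node 1→2
i=30 'b': node 2→3
i=31 'b': node 3→4
i=32 'e': node 4→5
i=33 'e': node 5→6  ** P0@[28:33],P3@[32:33],P7@[31:33]
i=34 'a': node 6→1 (fail-walked)  ** P5@[34:34]
i=35 'e': node 1→13 (fail-walked)
i=36 'b': node 13→7 (fail-walked)
i=37 'c': node 7→8
i=38 'e': node 8→9
i=39 'e': node 9→10  ** P3@[38:39]
i=40 'd': node 10→11
i=41 'a': node 11→12  ** P1@[36:41],P5@[41:41]
i=42 'b': node 12→7 (fail-walked)
i=43 'e': node 7→23
i=44 'e': node 23→24  ** P3@[43:44],P7@[42:44]
i=45 'e': node 24→16 (fail-walked)  ** P3@[44:45]
i=46 'd': node 16→17 (fail-walked)
i=47 'a': node 17→1 (fail-walked)  ** P5@[47:47]
i=48 'b': node 1→7 (fail-walked)
i=49 'd': node 7→17 (fail-walked)
i=50 'b': node 17→7 (fail-walked)
i=51 'a': node 7→1 (fail-walked)  ** P5@[51:51]
i=52 'a': node 1→1 (fail-walked)  ** P5@[52:52]
i=53 'b': node 1→7 (fail-walked)
i=54 'd': node 7→17 (fail-walked)
i=55 'c': node 17→0 (fail-walked)
i=56 'a': node 0→1  ** P5@[56:56]
i=57 'e': node 1→13 (fail-walked)
i=58 'e': node 13→16  ** P3@[57:58]
i=59 'e': node 16→16 (fail-walked)  ** P3@[58:59]
i=60 'c': node 16→14 (fail-walked)
i=61 'd': node 14→15  ** P2@[59:61]
i=62 'd': node 15→18 (fail-walked)  ** P4@[61:62]
i=63 'a': node 18→1 (fail-walked)  ** P5@[63:63]
i=64 'a': node 1→1 (fail-walked)  ** P5@[64:64]
i=65 'e': node 1→13 (fail-walked)
i=66 'a': node 13→1 (fail-walked)  ** P5@[66:66]
i=67 'e': node 1→13 (fail-walked)
i=68 'e': node 13→16  ** P3@[67:68]
i=69 'b': node 16→7 (fail-walked)
i=70 'e': node 7→23
i=71 'e': node 23→24  ** P3@[70:71],P7@[69:71]
i=72 'e': node 24→16 (fail-walked)  ** P3@[71:72]
i=73 'a': node 16→1 (fail-walked)  ** P5@[73:73]
i=74 'a': node 1→1 (fail-walked)  ** P5@[74:74]

All matches (sorted): [[0,5],[5,6],[6,4],[10,6],[12,5],[13,5],[15,5],[16,5],[19,3],[20,5],[25,0],[25,3],[25,7],[28,5],[33,0],[33,3],[33,7],[34,5],[39,3],[41,1],[41,5],[44,3],[44,7],[45,3],[47,5],[51,5],[52,5],[56,5],[58,3],[59,3],[61,2],[62,4],[63,5],[64,5],[66,5],[68,3],[71,3],[71,7],[72,3],[73,5],[74,5]]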